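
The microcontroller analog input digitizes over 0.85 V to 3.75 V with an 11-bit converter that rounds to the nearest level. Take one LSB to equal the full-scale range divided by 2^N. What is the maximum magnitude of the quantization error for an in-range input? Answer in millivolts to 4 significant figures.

The full-scale span is 3.75 − (0.85) = 2.9 V.
One LSB is 2.9 V / 2048 = 1.41602 mV.
A rounding quantizer has |error| ≤ LSB/2 = 0.7080 mV.

0.7080 mV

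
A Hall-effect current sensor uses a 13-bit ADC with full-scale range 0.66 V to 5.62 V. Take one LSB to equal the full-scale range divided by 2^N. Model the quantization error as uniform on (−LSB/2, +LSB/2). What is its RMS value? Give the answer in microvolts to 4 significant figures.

The full-scale span is 5.62 − (0.66) = 4.96 V.
LSB = 4.96 V / 2^13 = 0.605469 mV.
For a uniform distribution on [−LSB/2, +LSB/2], V_rms = LSB/√12 = 0.605469 mV/3.4641 = 174.8 µV.

174.8 µV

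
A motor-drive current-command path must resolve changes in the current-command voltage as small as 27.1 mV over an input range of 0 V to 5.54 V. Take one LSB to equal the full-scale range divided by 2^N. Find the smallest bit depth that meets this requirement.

Full-scale range = 5.54 V.
5.54 V / 27.1 mV = 204.4. Since 2^7 = 128 and 2^8 = 256, N = 8.

8 bits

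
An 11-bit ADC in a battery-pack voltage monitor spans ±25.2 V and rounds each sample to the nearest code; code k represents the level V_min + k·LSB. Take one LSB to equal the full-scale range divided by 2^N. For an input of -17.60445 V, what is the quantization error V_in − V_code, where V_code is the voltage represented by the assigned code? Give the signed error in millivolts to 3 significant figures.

Span: 25.2 V − (-25.2 V) = 50.4 V. LSB = 50.4 V / 2^11 ≈ 24.61 mV.
(V_in − V_min)/LSB = (-17.60445 − (-25.2)) × 2048/50.4 = 308.6446 → nearest code k = 309.
V_code = -25.2 + (309/2048) × 50.4 = -17.59570313 V.
Error = V_in − V_code = -17.60445 − (-17.59570313) = −8.75 mV.

−8.75 mV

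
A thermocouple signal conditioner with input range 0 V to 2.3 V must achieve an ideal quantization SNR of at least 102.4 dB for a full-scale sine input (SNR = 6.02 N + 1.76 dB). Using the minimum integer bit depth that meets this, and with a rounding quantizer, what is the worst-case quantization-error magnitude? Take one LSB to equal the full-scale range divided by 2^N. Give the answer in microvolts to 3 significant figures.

Full-scale range = 2.3 V.
N ≥ (102.4 − 1.76)/6.02 = 16.718 → N_min = 17.
One LSB is 2.3 V / 131072 = 17.548 µV.
Half an LSB is 8.77 µV.

8.77 µV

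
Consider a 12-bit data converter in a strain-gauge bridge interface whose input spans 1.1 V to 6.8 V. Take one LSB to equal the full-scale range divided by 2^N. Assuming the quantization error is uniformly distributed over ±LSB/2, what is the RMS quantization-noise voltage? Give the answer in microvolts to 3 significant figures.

Full-scale range = 6.8 V − (1.1 V) = 5.7 V.
LSB = 5.7 V ÷ 2^12 = 5.7/4096 V = 1.3916 mV.
RMS of a uniform error over width LSB is LSB/√12 = 402 µV.

402 µV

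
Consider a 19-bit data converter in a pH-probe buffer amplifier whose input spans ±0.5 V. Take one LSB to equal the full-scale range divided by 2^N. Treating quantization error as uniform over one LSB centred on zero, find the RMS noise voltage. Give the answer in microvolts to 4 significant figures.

Span: 0.5 V − (-0.5 V) = 1 V.
Step size = 1/524288 V = 1.90735 µV.
RMS of a uniform error over width LSB is LSB/√12 = 0.5506 µV.

0.5506 µV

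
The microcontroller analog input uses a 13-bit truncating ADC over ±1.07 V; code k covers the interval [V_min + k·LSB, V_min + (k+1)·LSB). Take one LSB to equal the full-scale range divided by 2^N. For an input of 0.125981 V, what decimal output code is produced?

4578

Full-scale range = 1.07 V − (-1.07 V) = 2.14 V. LSB = 2.14 V / 2^13 ≈ 261.2 µV.
code = ⌊(V_in − V_min)/LSB⌋ = ⌊(V_in − V_min) × 2^13 / range⌋
     = ⌊(0.125981 − (-1.07)) × 8192 / 2.14⌋ = ⌊1.195981 × 8192/2.14⌋
     = ⌊4578.260⌋ = 4578.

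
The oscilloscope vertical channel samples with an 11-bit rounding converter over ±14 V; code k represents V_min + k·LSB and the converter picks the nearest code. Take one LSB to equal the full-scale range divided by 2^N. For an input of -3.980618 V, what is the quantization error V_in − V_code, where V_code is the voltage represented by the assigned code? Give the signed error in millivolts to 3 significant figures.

−2.10 mV

Span: 14 V − (-14 V) = 28 V. LSB = 28 V / 2^11 ≈ 13.67 mV.
(-3.980618 − (-14)) / LSB = 10.019382 × 2048/28 = 732.8462. Nearest integer: k = 733.
V_code = -14 + (733/2048) × 28 = -3.978515625 V.
Error = V_in − V_code = -3.980618 − (-3.978515625) = −2.10 mV.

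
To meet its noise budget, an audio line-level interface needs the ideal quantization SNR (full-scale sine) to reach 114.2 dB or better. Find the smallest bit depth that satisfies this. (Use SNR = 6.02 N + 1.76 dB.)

19 bits

N ≥ (114.2 − 1.76)/6.02 = 18.678 → N_min = 19.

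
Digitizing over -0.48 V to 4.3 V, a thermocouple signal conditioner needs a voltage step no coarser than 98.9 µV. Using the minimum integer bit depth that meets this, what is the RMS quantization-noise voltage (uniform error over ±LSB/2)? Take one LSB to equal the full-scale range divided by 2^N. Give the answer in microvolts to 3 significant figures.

21.1 µV

The full-scale span is 4.3 − (-0.48) = 4.78 V.
Need 2^N ≥ 4.78 V / 98.9 µV = 48330 → N_min = 16.
Step size = 4.78/65536 V = 72.937 µV.
V_rms = LSB/√12 = 21.1 µV.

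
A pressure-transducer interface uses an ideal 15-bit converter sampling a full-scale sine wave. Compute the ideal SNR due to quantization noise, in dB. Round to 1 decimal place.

92.1 dB

For an ideal N-bit converter with full-scale sine input, SNR = 6.02 N + 1.76 dB. SNR = 6.02 × 15 + 1.76 = 90.30 + 1.76 = 92.06 dB.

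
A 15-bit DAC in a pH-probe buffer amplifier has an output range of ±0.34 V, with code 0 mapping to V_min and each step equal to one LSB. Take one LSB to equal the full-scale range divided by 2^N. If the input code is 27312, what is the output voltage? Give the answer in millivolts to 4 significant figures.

226.8 mV

Full-scale range = 0.34 V − (-0.34 V) = 0.68 V. LSB = 0.68 V / 2^15.
V_out = V_min + code × LSB = -0.34 V + 27312 × 0.68 V / 32768
      = -0.34 + 0.566777 = 0.226777 V.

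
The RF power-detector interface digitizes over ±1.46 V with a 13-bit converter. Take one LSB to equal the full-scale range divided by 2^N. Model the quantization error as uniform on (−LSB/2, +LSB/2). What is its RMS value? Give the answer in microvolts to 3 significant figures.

Span: 1.46 V − (-1.46 V) = 2.92 V.
Step size = 2.92/8192 V = 356.45 µV.
For a uniform distribution on [−LSB/2, +LSB/2], V_rms = LSB/√12 = 356.45 µV/3.4641 = 103 µV.

103 µV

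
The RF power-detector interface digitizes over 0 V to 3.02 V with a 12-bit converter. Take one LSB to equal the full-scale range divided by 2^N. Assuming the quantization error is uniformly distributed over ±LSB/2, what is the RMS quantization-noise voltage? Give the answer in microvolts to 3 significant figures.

213 µV

Range is 3.02 V.
One LSB is 3.02 V / 4096 = 0.73730 mV.
RMS of a uniform error over width LSB is LSB/√12 = 213 µV.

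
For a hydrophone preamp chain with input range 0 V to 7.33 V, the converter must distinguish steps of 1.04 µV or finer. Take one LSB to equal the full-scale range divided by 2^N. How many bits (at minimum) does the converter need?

23 bits

Range is 7.33 V.
Levels needed ≥ 7.33/1.04 µV = 7.048e6. 2^23 = 8388608 suffices, so N_min = 23.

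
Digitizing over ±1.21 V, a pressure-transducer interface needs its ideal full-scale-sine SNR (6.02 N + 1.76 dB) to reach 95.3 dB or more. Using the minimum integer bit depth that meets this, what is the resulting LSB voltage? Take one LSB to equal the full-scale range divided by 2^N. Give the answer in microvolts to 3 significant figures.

36.9 µV

Range = 1.21 − (-1.21) = 2.42 V.
Solving 6.02 N ≥ 95.3 − 1.76: N ≥ 15.538. Round up → N = 16.
Step size = 2.42/65536 V = 36.9 µV.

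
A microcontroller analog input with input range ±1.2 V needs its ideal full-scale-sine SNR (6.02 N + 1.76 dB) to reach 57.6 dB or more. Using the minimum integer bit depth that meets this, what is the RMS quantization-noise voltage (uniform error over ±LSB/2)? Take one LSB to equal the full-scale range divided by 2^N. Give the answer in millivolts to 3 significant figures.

Range = 1.2 − (-1.2) = 2.4 V.
6.02 N + 1.76 ≥ 57.6 gives N ≥ 9.276, so the minimum integer is 10.
LSB = 2.4 V / 2^10 = 2.3438 mV.
RMS noise = LSB/√12 = 0.677 mV.

0.677 mV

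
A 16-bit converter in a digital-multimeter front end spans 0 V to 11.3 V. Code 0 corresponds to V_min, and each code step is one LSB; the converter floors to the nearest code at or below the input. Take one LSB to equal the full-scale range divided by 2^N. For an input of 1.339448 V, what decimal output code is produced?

7768

V_FS = 11.3 V. LSB = 11.3 V / 2^16 ≈ 172.4 µV.
(V_in − V_min) × 2^16/range = (1.339448 − (0)) × 65536/11.3 = 7768.324.
Floor → code = 7768.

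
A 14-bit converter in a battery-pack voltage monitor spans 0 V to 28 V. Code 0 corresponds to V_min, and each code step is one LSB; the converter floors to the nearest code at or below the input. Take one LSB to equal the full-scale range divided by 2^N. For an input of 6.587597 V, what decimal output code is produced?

Span = 28 V. LSB = 28 V / 2^14 ≈ 1.709 mV.
V_in − V_min = 6.587597 − (0) = 6.587597 V.
Divide by LSB: 6.587597 × 16384/28 = 3854.6853.
Truncating gives code 3854.

3854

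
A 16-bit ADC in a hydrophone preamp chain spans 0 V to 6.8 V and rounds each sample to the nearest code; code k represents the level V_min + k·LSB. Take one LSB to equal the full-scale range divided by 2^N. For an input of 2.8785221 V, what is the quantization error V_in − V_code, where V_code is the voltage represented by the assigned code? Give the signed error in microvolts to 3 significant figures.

Full-scale range = 6.8 V. LSB = 6.8 V / 2^16 ≈ 103.8 µV.
(V_in − V_min)/LSB = (2.8785221 − (0)) × 65536/6.8 = 27742.1801 → nearest code k = 27742.
V_code = 0 + (27742/65536) × 6.8 = 2.8785034180 V.
Error = V_in − V_code = 2.8785221 − (2.8785034180) = +18.7 µV.

+18.7 µV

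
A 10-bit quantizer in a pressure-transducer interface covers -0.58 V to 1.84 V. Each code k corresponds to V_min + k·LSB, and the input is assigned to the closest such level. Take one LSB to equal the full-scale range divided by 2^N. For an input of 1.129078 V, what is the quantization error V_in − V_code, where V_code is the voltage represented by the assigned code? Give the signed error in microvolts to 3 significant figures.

+426 µV

The full-scale span is 1.84 − (-0.58) = 2.42 V. LSB = 2.42 V / 2^10 ≈ 2.363 mV.
(1.129078 − (-0.58)) / LSB = 1.709078 × 1024/2.42 = 723.1801. Nearest integer: k = 723.
V_code = V_min + k × range/2^10 = -0.58 + 723 × 2.42/1024 = 1.128652344 V.
V_in − V_code = 1.129078 − (1.128652344) = +426 µV.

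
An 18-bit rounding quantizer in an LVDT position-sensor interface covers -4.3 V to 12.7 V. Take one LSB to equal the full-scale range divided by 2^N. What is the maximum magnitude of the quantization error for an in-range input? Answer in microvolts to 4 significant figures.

32.42 µV

The full-scale span is 12.7 − (-4.3) = 17 V.
LSB = 17 V / 2^18 = 64.8499 µV.
|e|_max = LSB/2 = 32.42 µV.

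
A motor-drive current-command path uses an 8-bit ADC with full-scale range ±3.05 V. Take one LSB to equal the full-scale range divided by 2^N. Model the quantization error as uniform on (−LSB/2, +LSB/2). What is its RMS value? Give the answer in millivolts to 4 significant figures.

Full-scale range = 3.05 V − (-3.05 V) = 6.1 V.
Step size = 6.1/256 V = 23.8281 mV.
For a uniform distribution on [−LSB/2, +LSB/2], V_rms = LSB/√12 = 23.8281 mV/3.4641 = 6.879 mV.

6.879 mV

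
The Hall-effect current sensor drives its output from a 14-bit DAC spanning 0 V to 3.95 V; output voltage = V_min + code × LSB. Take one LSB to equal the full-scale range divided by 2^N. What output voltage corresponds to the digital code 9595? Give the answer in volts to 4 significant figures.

2.313 V

Full-scale range = 3.95 V. LSB = 3.95 V / 2^14.
Output = V_min + (9595/16384) × range = 0 + 0.585632 × 3.95 V
      = 0 + 2.31325 = 2.31325 V.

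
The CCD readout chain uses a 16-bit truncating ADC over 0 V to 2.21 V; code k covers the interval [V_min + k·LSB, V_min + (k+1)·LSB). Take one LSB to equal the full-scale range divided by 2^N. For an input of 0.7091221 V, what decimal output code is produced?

21028

Range is 2.21 V. LSB = 2.21 V / 2^16 ≈ 33.72 µV.
code = ⌊(V_in − V_min)/LSB⌋ = ⌊(V_in − V_min) × 2^16 / range⌋
     = ⌊(0.7091221 − (0)) × 65536 / 2.21⌋ = ⌊0.7091221 × 65536/2.21⌋
     = ⌊21028.519⌋ = 21028.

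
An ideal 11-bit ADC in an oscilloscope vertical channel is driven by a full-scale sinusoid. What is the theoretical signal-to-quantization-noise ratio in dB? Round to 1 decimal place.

Ideal quantization SNR: 6.02 × 11 + 1.76 dB = 68.0 dB.

68.0 dB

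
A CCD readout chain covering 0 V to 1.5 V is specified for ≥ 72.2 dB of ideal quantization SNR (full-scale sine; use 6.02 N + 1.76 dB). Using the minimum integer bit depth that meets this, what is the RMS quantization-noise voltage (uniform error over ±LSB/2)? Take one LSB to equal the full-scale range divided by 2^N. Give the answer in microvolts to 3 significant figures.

106 µV

Span = 1.5 V.
Solving 6.02 N ≥ 72.2 − 1.76: N ≥ 11.701. Round up → N = 12.
LSB = 1.5 V / 2^12 = 366.21 µV.
RMS noise = LSB/√12 = 106 µV.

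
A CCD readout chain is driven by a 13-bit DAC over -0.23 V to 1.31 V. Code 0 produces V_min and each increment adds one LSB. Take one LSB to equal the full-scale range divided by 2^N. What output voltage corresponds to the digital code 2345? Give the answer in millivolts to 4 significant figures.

The full-scale span is 1.31 − (-0.23) = 1.54 V. LSB = 1.54 V / 2^13.
V_out = V_min + code × LSB = -0.23 V + 2345 × 1.54 V / 8192
      = -0.23 V + 0.440833 V = 0.210833 V.

210.8 mV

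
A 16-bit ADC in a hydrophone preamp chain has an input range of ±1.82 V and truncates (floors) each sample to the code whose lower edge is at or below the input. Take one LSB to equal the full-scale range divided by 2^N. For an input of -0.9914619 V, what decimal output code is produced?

The full-scale span is 1.82 − (-1.82) = 3.64 V. LSB = 3.64 V / 2^16 ≈ 55.54 µV.
code = ⌊(V_in − V_min)/LSB⌋ = ⌊(V_in − V_min) × 2^16 / range⌋
     = ⌊(-0.9914619 − (-1.82)) × 65536 / 3.64⌋ = ⌊0.8285381 × 65536/3.64⌋
     = ⌊14917.328⌋ = 14917.

14917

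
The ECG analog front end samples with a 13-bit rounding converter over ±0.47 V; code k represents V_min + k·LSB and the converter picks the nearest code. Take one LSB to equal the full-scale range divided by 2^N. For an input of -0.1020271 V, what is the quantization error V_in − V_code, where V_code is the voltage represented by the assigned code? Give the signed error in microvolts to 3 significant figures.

Span: 0.47 V − (-0.47 V) = 0.94 V. LSB = 0.94 V / 2^13 ≈ 114.7 µV.
(-0.1020271 − (-0.47)) / LSB = 0.3679729 × 8192/0.94 = 3206.8447. Nearest integer: k = 3207.
V_code = -0.47 + (3207/8192) × 0.94 = -0.1020092773 V.
e = -0.1020271 − (-0.1020092773) = −17.8 µV.

−17.8 µV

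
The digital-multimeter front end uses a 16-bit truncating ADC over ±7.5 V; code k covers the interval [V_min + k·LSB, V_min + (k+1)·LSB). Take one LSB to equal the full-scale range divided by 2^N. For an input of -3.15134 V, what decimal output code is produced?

Range = 7.5 − (-7.5) = 15 V. LSB = 15 V / 2^16 ≈ 228.9 µV.
(V_in − V_min) × 2^16/range = (-3.15134 − (-7.5)) × 65536/15 = 18999.585.
Floor → code = 18999.

18999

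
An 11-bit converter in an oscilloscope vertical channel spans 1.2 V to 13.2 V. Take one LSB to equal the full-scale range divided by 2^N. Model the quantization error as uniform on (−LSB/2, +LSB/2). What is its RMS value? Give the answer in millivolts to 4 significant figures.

Full-scale range = 13.2 V − (1.2 V) = 12 V.
One LSB is 12 V / 2048 = 5.85938 mV.
RMS of a uniform error over width LSB is LSB/√12 = 1.691 mV.

1.691 mV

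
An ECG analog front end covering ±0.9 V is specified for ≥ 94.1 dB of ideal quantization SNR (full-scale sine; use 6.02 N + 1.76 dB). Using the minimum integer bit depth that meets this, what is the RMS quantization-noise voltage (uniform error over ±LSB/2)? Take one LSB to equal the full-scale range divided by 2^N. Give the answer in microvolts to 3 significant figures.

7.93 µV

The full-scale span is 0.9 − (-0.9) = 1.8 V.
Required N = ⌈(94.1 − 1.76)/6.02⌉ = ⌈15.339⌉ = 16.
LSB = 1.8 V / 2^16 = 27.466 µV.
σ_q = LSB/√12 = 27.466 µV/3.4641 = 7.93 µV.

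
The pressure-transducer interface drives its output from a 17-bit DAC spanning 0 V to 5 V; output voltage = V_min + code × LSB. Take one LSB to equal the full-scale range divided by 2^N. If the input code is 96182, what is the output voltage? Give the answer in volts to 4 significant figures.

3.669 V

Range is 5 V. LSB = 5 V / 2^17.
V_out = 0 + 96182 × (5/131072) V
      = 0 V + 3.66905 V = 3.66905 V.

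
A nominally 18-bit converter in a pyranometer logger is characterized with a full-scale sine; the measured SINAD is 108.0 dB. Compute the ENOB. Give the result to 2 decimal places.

17.65 bits

ENOB = (SINAD − 1.76) / 6.02 = (108.0 − 1.76) / 6.02 = 106.24 / 6.02 = 17.6478.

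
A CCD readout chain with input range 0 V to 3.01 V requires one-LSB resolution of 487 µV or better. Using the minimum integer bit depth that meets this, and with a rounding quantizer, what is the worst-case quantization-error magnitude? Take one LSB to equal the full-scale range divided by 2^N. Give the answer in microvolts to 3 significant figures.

184 µV

Range is 3.01 V.
Need 2^N ≥ 3.01 V / 487 µV = 6181 → N_min = 13.
LSB = 3.01 V / 2^13 = 367.43 µV.
Half an LSB is 184 µV.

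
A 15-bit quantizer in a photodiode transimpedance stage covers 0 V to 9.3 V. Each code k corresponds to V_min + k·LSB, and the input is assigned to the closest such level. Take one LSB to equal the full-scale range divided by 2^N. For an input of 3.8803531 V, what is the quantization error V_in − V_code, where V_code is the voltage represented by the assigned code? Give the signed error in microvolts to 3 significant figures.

+55.2 µV

V_FS = 9.3 V. LSB = 9.3 V / 2^15 ≈ 283.8 µV.
(3.8803531 − (0)) / LSB = 3.8803531 × 32768/9.3 = 13672.1947. Nearest integer: k = 13672.
Reconstructed level: 0 + 13672 × 9.3/32768 V = 3.8802978516 V.
e = 3.8803531 − (3.8802978516) = +55.2 µV.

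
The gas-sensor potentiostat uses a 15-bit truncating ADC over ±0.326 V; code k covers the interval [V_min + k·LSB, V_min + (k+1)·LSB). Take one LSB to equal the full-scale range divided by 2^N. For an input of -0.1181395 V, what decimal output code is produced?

10446

The full-scale span is 0.326 − (-0.326) = 0.652 V. LSB = 0.652 V / 2^15 ≈ 19.90 µV.
V_in − V_min = -0.1181395 − (-0.326) = 0.2078605 V.
Divide by LSB: 0.2078605 × 32768/0.652 = 10446.5841.
Truncating gives code 10446.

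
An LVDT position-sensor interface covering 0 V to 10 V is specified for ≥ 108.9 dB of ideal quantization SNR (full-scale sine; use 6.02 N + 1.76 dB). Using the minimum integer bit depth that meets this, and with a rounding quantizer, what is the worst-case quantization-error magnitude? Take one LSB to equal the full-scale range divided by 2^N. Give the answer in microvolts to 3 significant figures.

19.1 µV

Span = 10 V.
Required N = ⌈(108.9 − 1.76)/6.02⌉ = ⌈17.797⌉ = 18.
One LSB is 10 V / 262144 = 38.147 µV.
Max error for round-to-nearest is LSB/2 = 19.1 µV.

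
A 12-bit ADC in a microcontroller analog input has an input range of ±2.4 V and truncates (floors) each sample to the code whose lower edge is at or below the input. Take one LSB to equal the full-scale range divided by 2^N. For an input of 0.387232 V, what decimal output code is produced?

2378

Range = 2.4 − (-2.4) = 4.8 V. LSB = 4.8 V / 2^12 ≈ 1.172 mV.
code = ⌊(V_in − V_min)/LSB⌋ = ⌊(V_in − V_min) × 2^12 / range⌋
     = ⌊(0.387232 − (-2.4)) × 4096 / 4.8⌋ = ⌊2.787232 × 4096/4.8⌋
     = ⌊2378.438⌋ = 2378.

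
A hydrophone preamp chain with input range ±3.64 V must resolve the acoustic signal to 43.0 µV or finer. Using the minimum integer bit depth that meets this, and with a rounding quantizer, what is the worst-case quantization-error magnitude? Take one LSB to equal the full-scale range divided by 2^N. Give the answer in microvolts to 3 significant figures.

The full-scale span is 3.64 − (-3.64) = 7.28 V.
Need 2^N ≥ 7.28 V / 43.0 µV = 169300 → N_min = 18.
LSB = 7.28 V ÷ 2^18 = 7.28/262144 V = 27.771 µV.
Half an LSB is 13.9 µV.

13.9 µV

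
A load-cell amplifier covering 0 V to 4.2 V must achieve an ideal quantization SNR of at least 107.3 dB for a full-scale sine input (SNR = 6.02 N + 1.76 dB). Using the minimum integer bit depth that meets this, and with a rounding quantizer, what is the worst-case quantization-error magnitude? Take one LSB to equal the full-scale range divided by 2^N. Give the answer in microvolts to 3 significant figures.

Full-scale range = 4.2 V.
6.02 N + 1.76 ≥ 107.3 gives N ≥ 17.532, so the minimum integer is 18.
LSB = 4.2 V ÷ 2^18 = 4.2/262144 V = 16.022 µV.
|e|_max = LSB/2 = 8.01 µV.

8.01 µV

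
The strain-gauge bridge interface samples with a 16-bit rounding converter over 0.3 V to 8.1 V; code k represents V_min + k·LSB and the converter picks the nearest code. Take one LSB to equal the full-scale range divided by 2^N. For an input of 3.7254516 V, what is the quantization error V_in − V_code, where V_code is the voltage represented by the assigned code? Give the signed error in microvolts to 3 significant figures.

−21.4 µV

Range = 8.1 − (0.3) = 7.8 V. LSB = 7.8 V / 2^16 ≈ 119.0 µV.
(3.7254516 − (0.3)) / LSB = 3.4254516 × 65536/7.8 = 28780.8200. Nearest integer: k = 28781.
V_code = V_min + k × range/2^16 = 0.3 + 28781 × 7.8/65536 = 3.7254730225 V.
Error = V_in − V_code = 3.7254516 − (3.7254730225) = −21.4 µV.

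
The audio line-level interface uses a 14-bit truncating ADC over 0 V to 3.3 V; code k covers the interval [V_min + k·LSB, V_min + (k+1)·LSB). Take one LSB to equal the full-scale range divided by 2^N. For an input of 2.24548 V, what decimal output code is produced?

11148

Range is 3.3 V. LSB = 3.3 V / 2^14 ≈ 201.4 µV.
code = ⌊(V_in − V_min)/LSB⌋ = ⌊(V_in − V_min) × 2^14 / range⌋
     = ⌊(2.24548 − (0)) × 16384 / 3.3⌋ = ⌊2.24548 × 16384/3.3⌋
     = ⌊11148.468⌋ = 11148.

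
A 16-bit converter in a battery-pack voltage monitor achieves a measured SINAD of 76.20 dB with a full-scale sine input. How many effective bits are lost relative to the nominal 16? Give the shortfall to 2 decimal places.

N_eff = (76.20 − 1.76)/6.02 = 12.3654 bits.
Lost resolution: 16 − 12.3654 = 3.6346 bits.

3.63 bits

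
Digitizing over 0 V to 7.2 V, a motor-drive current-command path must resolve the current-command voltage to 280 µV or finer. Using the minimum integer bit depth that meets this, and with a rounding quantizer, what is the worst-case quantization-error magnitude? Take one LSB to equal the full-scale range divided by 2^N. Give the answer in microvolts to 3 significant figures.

110 µV

V_FS = 7.2 V.
Need 2^N ≥ 7.2 V / 280 µV = 25710 → N_min = 15.
LSB = 7.2 V / 2^15 = 219.73 µV.
Half an LSB is 110 µV.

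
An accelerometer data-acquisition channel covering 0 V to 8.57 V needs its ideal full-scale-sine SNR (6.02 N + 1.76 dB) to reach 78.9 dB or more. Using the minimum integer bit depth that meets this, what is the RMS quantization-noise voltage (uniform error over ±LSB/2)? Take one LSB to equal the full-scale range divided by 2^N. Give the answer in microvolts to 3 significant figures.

Range is 8.57 V.
6.02 N + 1.76 ≥ 78.9 gives N ≥ 12.814, so the minimum integer is 13.
LSB = 8.57 V / 2^13 = 1.0461 mV.
σ_q = LSB/√12 = 1.0461 mV/3.4641 = 302 µV.

302 µV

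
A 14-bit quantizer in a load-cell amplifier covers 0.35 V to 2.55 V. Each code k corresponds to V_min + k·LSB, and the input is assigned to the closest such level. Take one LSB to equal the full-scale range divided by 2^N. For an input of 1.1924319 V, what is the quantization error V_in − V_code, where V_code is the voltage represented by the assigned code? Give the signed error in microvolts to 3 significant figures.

−24.2 µV

Range = 2.55 − (0.35) = 2.2 V. LSB = 2.2 V / 2^14 ≈ 134.3 µV.
(V_in − V_min)/LSB = (1.1924319 − (0.35)) × 16384/2.2 = 6273.8201 → nearest code k = 6274.
V_code = 0.35 + (6274/16384) × 2.2 = 1.1924560547 V.
e = 1.1924319 − (1.1924560547) = −24.2 µV.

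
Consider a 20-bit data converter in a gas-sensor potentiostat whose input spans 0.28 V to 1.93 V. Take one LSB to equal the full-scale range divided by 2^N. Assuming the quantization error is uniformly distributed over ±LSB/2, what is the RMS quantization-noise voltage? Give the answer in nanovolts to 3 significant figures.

454 nV

Full-scale range = 1.93 V − (0.28 V) = 1.65 V.
One LSB is 1.65 V / 1048576 = 1.5736 µV.
V_rms = LSB/√12 = 1.5736 µV / √12 = 454 nV.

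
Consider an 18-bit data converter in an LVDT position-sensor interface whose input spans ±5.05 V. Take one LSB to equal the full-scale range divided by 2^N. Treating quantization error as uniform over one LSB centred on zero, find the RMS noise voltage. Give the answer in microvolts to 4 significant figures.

11.12 µV

The full-scale span is 5.05 − (-5.05) = 10.1 V.
Step size = 10.1/262144 V = 38.5284 µV.
For a uniform distribution on [−LSB/2, +LSB/2], V_rms = LSB/√12 = 38.5284 µV/3.4641 = 11.12 µV.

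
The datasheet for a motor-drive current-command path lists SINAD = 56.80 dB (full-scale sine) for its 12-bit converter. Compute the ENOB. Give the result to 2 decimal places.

9.14 bits

ENOB = (SINAD − 1.76) / 6.02 = (56.80 − 1.76) / 6.02 = 55.04 / 6.02 = 9.1429.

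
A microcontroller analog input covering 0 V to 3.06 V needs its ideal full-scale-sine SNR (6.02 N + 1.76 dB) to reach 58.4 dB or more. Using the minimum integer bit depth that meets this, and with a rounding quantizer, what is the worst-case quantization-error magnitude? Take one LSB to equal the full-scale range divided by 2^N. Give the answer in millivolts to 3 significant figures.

V_FS = 3.06 V.
6.02 N + 1.76 ≥ 58.4 gives N ≥ 9.409, so the minimum integer is 10.
Step size = 3.06/1024 V = 2.9883 mV.
Max error for round-to-nearest is LSB/2 = 1.49 mV.

1.49 mV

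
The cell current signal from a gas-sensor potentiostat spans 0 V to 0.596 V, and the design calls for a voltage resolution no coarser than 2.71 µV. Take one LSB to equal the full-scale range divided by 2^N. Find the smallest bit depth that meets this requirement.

18 bits

Range is 0.596 V.
Levels needed ≥ 0.596/2.71 µV = 219900. 2^18 = 262144 suffices, so N_min = 18.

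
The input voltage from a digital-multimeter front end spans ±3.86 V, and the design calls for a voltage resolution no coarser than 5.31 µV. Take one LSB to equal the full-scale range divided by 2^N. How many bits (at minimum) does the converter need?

21 bits

The full-scale span is 3.86 − (-3.86) = 7.72 V.
Need 2^N ≥ 7.72 V / 5.31 µV = 1.454e6 → N_min = 21.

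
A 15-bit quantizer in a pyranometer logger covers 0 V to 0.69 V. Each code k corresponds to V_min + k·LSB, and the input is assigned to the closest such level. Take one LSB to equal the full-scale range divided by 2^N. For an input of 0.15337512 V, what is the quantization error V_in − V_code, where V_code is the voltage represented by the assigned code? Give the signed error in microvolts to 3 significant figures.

Full-scale range = 0.69 V. LSB = 0.69 V / 2^15 ≈ 21.06 µV.
(0.15337512 − (0)) / LSB = 0.15337512 × 32768/0.69 = 7283.7622. Nearest integer: k = 7284.
V_code = V_min + k × range/2^15 = 0 + 7284 × 0.69/32768 = 0.15338012695 V.
Error = V_in − V_code = 0.15337512 − (0.15338012695) = −5.01 µV.

−5.01 µV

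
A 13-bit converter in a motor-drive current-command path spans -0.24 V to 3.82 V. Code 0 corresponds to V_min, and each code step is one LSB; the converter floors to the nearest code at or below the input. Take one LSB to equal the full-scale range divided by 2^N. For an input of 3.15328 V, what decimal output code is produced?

6846

Span: 3.82 V − (-0.24 V) = 4.06 V. LSB = 4.06 V / 2^13 ≈ 495.6 µV.
(V_in − V_min) × 2^13/range = (3.15328 − (-0.24)) × 8192/4.06 = 6846.736.
Floor → code = 6846.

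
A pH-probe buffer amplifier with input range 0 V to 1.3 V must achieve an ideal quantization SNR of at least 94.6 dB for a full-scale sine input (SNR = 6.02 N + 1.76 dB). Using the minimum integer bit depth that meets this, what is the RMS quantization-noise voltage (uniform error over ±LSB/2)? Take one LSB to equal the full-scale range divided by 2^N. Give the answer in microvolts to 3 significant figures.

5.73 µV

Full-scale range = 1.3 V.
6.02 N + 1.76 ≥ 94.6 gives N ≥ 15.422, so the minimum integer is 16.
Step size = 1.3/65536 V = 19.836 µV.
σ_q = LSB/√12 = 19.836 µV/3.4641 = 5.73 µV.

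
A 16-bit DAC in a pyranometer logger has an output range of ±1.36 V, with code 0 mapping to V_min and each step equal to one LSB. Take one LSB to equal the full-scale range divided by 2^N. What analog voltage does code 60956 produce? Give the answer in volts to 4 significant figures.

Range = 1.36 − (-1.36) = 2.72 V. LSB = 2.72 V / 2^16.
V_out = V_min + code × LSB = -1.36 V + 60956 × 2.72 V / 65536
      = -1.36 + 2.52991 = 1.16991 V.

1.170 V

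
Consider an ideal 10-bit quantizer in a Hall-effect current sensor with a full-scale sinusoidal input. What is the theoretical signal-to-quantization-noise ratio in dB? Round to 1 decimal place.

62.0 dB

SNR = 6.02·10 + 1.76 = 61.96 dB.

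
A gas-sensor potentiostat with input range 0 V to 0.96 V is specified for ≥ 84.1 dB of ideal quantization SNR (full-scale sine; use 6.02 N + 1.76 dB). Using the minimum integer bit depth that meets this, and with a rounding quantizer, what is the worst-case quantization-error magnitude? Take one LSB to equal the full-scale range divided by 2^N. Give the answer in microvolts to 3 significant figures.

V_FS = 0.96 V.
N ≥ (84.1 − 1.76)/6.02 = 13.678 → N_min = 14.
Step size = 0.96/16384 V = 58.594 µV.
|e|_max = LSB/2 = 29.3 µV.

29.3 µV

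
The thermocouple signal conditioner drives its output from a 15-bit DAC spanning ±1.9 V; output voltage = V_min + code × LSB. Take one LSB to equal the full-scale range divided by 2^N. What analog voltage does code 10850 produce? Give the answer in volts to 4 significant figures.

Span: 1.9 V − (-1.9 V) = 3.8 V. LSB = 3.8 V / 2^15.
Output = V_min + (10850/32768) × range = -1.9 + 0.331116 × 3.8 V
      = -1.9 V + 1.25824 V = -0.641760 V.

-0.6418 V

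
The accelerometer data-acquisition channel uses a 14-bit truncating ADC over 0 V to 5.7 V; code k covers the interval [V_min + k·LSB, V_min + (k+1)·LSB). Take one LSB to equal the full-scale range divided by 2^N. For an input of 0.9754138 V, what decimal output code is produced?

2803

Full-scale range = 5.7 V. LSB = 5.7 V / 2^14 ≈ 347.9 µV.
(V_in − V_min) × 2^14/range = (0.9754138 − (0)) × 16384/5.7 = 2803.716.
Floor → code = 2803.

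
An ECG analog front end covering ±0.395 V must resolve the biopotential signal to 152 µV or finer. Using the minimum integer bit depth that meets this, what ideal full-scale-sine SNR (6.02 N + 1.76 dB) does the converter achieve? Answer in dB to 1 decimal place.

80.0 dB

Span: 0.395 V − (-0.395 V) = 0.79 V.
Levels needed ≥ 0.79/152 µV = 5197. 2^13 = 8192 suffices, so N_min = 13.
Ideal SNR at N = 13: 6.02·13 + 1.76 = 80.0 dB.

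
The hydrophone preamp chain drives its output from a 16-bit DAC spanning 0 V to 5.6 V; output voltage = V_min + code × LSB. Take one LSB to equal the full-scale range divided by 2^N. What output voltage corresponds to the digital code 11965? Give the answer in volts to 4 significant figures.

1.022 V

V_FS = 5.6 V. LSB = 5.6 V / 2^16.
V_out = 0 + 11965 × (5.6/65536) V
      = 0 + 1.02240 = 1.02240 V.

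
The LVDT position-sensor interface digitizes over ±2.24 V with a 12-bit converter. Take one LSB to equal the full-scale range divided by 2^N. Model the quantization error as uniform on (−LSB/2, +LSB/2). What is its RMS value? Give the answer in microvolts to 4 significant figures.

315.7 µV

The full-scale span is 2.24 − (-2.24) = 4.48 V.
LSB = 4.48 V / 2^12 = 1.09375 mV.
RMS of a uniform error over width LSB is LSB/√12 = 315.7 µV.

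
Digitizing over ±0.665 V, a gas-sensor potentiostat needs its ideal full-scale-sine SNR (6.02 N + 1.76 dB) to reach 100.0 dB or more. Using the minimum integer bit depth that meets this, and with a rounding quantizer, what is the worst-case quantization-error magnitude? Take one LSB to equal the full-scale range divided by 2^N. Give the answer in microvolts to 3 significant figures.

5.07 µV

Full-scale range = 0.665 V − (-0.665 V) = 1.33 V.
N ≥ (100.0 − 1.76)/6.02 = 16.319 → N_min = 17.
Step size = 1.33/131072 V = 10.147 µV.
|e|_max = LSB/2 = 5.07 µV.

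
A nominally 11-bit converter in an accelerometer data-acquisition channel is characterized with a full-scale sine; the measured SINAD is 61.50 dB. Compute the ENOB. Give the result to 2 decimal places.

Inverting SNR = 6.02 N + 1.76: N_eff = (61.50 − 1.76)/6.02 = 9.9236.

9.92 bits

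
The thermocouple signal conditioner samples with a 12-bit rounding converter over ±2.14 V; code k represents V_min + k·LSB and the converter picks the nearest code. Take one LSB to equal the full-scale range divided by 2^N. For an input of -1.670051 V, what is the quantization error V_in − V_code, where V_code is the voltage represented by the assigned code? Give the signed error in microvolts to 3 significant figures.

Full-scale range = 2.14 V − (-2.14 V) = 4.28 V. LSB = 4.28 V / 2^12 ≈ 1.045 mV.
(-1.670051 − (-2.14)) / LSB = 0.469949 × 4096/4.28 = 449.7456. Nearest integer: k = 450.
Reconstructed level: -2.14 + 450 × 4.28/4096 V = -1.669785156 V.
Error = V_in − V_code = -1.670051 − (-1.669785156) = −266 µV.

−266 µV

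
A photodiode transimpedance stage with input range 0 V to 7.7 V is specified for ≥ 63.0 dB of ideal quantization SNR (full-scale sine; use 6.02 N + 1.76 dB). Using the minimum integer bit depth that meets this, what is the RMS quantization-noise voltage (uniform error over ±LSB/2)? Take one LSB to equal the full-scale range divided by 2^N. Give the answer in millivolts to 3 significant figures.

Span = 7.7 V.
6.02 N + 1.76 ≥ 63.0 gives N ≥ 10.173, so the minimum integer is 11.
LSB = 7.7 V / 2^11 = 3.7598 mV.
RMS noise = LSB/√12 = 1.09 mV.

1.09 mV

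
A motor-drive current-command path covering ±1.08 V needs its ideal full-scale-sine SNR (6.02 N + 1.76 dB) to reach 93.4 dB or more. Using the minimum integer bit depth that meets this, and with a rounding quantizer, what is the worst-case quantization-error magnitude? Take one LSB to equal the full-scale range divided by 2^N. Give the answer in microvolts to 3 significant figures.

The full-scale span is 1.08 − (-1.08) = 2.16 V.
Required N = ⌈(93.4 − 1.76)/6.02⌉ = ⌈15.223⌉ = 16.
Step size = 2.16/65536 V = 32.959 µV.
Half an LSB is 16.5 µV.

16.5 µV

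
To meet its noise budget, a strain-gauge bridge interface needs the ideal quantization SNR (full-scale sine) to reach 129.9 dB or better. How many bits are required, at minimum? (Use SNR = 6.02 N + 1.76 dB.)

Solving 6.02 N ≥ 129.9 − 1.76: N ≥ 21.286. Round up → N = 22.

22 bits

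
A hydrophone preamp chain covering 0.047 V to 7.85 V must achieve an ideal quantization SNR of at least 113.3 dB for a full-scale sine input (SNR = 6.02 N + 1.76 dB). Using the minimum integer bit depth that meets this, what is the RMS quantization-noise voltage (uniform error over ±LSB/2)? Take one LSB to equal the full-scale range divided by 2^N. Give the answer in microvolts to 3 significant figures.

Full-scale range = 7.85 V − (0.047 V) = 7.803 V.
Solving 6.02 N ≥ 113.3 − 1.76: N ≥ 18.528. Round up → N = 19.
Step size = 7.803/524288 V = 14.883 µV.
σ_q = LSB/√12 = 14.883 µV/3.4641 = 4.30 µV.

4.30 µV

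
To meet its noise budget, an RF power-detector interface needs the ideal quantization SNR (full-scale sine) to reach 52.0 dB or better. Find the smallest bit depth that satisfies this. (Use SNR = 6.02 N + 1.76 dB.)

9 bits

Required N = ⌈(52.0 − 1.76)/6.02⌉ = ⌈8.346⌉ = 9.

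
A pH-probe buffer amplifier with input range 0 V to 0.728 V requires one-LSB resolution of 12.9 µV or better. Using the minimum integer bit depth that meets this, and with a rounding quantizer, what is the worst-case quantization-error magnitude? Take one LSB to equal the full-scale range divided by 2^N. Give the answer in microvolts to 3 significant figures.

5.55 µV

Span = 0.728 V.
Required number of levels: 0.728/12.9 µV = 56434; smallest N with 2^N ≥ that is 16.
LSB = 0.728 V ÷ 2^16 = 0.728/65536 V = 11.108 µV.
|e|_max = LSB/2 = 5.55 µV.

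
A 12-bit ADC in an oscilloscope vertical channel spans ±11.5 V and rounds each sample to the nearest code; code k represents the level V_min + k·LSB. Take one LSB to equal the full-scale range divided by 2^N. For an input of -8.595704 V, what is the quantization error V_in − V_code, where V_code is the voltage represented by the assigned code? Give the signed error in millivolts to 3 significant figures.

+1.22 mV

Range = 11.5 − (-11.5) = 23 V. LSB = 23 V / 2^12 ≈ 5.615 mV.
(-8.595704 − (-11.5)) / LSB = 2.904296 × 4096/23 = 517.2172. Nearest integer: k = 517.
Reconstructed level: -11.5 + 517 × 23/4096 V = -8.596923828 V.
e = -8.595704 − (-8.596923828) = +1.22 mV.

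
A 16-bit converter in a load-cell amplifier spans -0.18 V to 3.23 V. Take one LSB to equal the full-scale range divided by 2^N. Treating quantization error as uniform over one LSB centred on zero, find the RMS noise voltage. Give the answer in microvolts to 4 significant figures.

15.02 µV

The full-scale span is 3.23 − (-0.18) = 3.41 V.
Step size = 3.41/65536 V = 52.0325 µV.
V_rms = LSB/√12 = 52.0325 µV / √12 = 15.02 µV.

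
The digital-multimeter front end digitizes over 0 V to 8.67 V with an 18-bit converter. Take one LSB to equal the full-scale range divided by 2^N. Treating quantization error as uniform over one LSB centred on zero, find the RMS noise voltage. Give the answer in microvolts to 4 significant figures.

Span = 8.67 V.
LSB = 8.67 V / 2^18 = 33.0734 µV.
V_rms = LSB/√12 = 33.0734 µV / √12 = 9.547 µV.

9.547 µV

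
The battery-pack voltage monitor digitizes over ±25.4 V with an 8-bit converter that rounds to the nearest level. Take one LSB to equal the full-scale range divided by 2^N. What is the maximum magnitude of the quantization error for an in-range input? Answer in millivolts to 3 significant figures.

The full-scale span is 25.4 − (-25.4) = 50.8 V.
Step size = 50.8/256 V = 198.44 mV.
Worst-case error for round-to-nearest is half an LSB: 99.2 mV.

99.2 mV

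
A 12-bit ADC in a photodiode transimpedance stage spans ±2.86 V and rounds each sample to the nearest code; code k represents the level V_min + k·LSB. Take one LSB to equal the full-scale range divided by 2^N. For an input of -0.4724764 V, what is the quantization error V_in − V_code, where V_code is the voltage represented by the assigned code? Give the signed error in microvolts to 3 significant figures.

−465 µV

Full-scale range = 2.86 V − (-2.86 V) = 5.72 V. LSB = 5.72 V / 2^12 ≈ 1.396 mV.
(V_in − V_min)/LSB = (-0.4724764 − (-2.86)) × 4096/5.72 = 1709.6672 → nearest code k = 1710.
Reconstructed level: -2.86 + 1710 × 5.72/4096 V = -0.4720117188 V.
e = -0.4724764 − (-0.4720117188) = −465 µV.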